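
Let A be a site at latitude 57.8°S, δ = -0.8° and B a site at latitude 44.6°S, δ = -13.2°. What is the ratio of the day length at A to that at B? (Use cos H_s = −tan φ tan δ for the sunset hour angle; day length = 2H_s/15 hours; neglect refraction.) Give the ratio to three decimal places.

A: H_s = arccos(−tan -57.8° · tan -0.8°) = 91.27°, so 2H_s/15 = 12.1693 h.
B: H_s = arccos(−tan -44.6° · tan -13.2°) = 103.37°, so 2H_s/15 = 13.7827 h.
Ratio A/B = 12.1693 / 13.7827 = 0.8829.

0.883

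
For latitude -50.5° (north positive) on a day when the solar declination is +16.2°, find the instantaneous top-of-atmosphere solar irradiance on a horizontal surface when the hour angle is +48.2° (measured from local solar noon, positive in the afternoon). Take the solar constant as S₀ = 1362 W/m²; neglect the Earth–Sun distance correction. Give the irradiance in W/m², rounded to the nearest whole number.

261 W/m²

cos θ_z = sin φ sin δ + cos φ cos δ cos H = (-0.7716)(0.2790) + (0.6361)(0.9603)(0.6665) = 0.1919.
Top-of-atmosphere irradiance = S₀ cos θ_z = 1362 × 0.1919 = 261.37 W/m².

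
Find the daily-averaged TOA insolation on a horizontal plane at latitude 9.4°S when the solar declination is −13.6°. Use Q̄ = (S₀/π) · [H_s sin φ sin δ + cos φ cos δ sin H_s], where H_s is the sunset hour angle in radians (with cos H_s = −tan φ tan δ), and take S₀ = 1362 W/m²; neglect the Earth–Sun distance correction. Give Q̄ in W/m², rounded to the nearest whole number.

−tan φ tan δ = −(-0.1655)(-0.2419) = -0.0400; H_s = arccos(-0.0400) = 92.29°. In radians, H_s = 1.6108.
H_s sin φ sin δ = 1.6108 × -0.1633 × -0.2351 = 0.0618.
cos φ cos δ sin H_s = 0.9866 × 0.9720 × 0.9992 = 0.9582.
Q̄ = (1362/π) × (0.0618 + 0.9582) = 433.54 × 1.0200 = 442.21 W/m².

442 W/m²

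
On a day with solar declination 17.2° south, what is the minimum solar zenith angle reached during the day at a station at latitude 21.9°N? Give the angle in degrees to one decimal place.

39.1°

At local solar noon the hour angle is zero, so the zenith angle is |φ − δ| = |21.9° − (-17.2°)| = 39.1°.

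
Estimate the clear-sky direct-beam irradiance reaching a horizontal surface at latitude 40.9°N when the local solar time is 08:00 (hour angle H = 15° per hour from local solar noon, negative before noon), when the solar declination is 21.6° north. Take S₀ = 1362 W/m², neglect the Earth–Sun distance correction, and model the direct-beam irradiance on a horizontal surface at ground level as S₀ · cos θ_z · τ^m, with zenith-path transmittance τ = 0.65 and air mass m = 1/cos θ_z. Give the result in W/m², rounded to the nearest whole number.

Hour angle H = 15° × (8 − 12) = -60.00°.
With φ = 40.9°, δ = 21.6°, H = -60.00°: sin φ sin δ = 0.2410, cos φ cos δ cos H = 0.3514, so cos θ_z = 0.5924.
Air mass m = 1/cos θ_z = 1/0.5924 = 1.688; τ^m = 0.65^1.688 = 0.4833.
Surface direct beam = 1362 × 0.5924 × 0.4833 = 389.95 W/m².

390 W/m²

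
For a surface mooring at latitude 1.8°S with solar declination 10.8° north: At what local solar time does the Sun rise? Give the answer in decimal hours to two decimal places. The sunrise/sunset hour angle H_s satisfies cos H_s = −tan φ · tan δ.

The sunset hour angle satisfies cos H_s = −tan φ tan δ = 0.0060, giving H_s = 89.66°.
Sunrise is at 12 − H_s/15 = 12 − 5.977 = 6.023 h local solar time.

6.02 h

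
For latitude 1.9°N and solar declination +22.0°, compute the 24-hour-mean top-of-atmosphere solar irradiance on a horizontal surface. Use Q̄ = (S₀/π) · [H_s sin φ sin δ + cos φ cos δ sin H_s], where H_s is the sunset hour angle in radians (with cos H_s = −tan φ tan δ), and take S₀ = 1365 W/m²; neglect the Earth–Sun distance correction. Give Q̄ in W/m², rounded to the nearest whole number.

cos H_s = −tan(1.9°) · tan(22.0°) = -0.0134, so H_s = arccos(-0.0134) = 90.77°. In radians, H_s = 1.5842.
H_s sin φ sin δ = 1.5842 × 0.0332 × 0.3746 = 0.0197.
cos φ cos δ sin H_s = 0.9995 × 0.9272 × 0.9999 = 0.9266.
Q̄ = (1365/π) × (0.0197 + 0.9266) = 434.49 × 0.9463 = 411.16 W/m².

411 W/m²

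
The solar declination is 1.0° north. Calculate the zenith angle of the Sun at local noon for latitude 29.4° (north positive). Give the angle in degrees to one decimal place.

28.4°

At local solar noon the hour angle is zero, so the zenith angle is |φ − δ| = |29.4° − (1.0°)| = 28.4°.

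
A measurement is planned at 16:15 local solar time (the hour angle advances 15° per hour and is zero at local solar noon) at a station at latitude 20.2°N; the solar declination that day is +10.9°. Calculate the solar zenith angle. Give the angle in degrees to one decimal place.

61.8°

Hour angle H = 15° × (16.25 − 12) = 63.75°.
cos θ_z = sin φ sin δ + cos φ cos δ cos H = (0.3453)(0.1891) + (0.9385)(0.9820)(0.4423) = 0.4729.
θ_z = arccos(0.4729) = 61.78°.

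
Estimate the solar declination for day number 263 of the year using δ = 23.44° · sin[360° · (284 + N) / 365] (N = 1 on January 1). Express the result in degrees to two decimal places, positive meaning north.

360 × (284 + 263) / 365 = 539.507°; sin(539.507°) = 0.0086.
δ = 23.44 × 0.0086 = 0.202° ≈ +0.20°.

+0.20°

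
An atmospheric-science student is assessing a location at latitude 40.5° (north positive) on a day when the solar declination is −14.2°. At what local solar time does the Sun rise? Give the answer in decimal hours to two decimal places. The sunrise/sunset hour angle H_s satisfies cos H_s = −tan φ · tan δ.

6.83 h

The sunset hour angle satisfies cos H_s = −tan φ tan δ = 0.2161, giving H_s = 77.52°.
Sunrise is at 12 − H_s/15 = 12 − 5.168 = 6.832 h local solar time.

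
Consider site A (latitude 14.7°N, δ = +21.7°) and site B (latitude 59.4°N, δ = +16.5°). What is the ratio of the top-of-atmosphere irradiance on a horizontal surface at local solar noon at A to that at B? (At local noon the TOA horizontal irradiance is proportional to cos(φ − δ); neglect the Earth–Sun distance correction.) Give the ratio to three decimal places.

A: cos θ_z = cos(14.7° − (21.7°)) = 0.9925.
B: cos θ_z = cos(59.4° − (16.5°)) = 0.7325.
Ratio A/B = 0.9925 / 0.7325 = 1.3549.

1.355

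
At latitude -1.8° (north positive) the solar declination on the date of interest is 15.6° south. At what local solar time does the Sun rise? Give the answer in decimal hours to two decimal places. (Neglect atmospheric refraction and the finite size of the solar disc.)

5.97 h

The sunset hour angle satisfies cos H_s = −tan φ tan δ = -0.0088, giving H_s = 90.50°.
Sunrise is at 12 − H_s/15 = 12 − 6.033 = 5.967 h local solar time.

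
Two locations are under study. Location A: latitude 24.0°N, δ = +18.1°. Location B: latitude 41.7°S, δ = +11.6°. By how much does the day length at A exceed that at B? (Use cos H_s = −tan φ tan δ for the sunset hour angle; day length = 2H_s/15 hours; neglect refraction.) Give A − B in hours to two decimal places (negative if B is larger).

A: H_s = arccos(−tan 24.0° · tan 18.1°) = 98.37°, so 2H_s/15 = 13.1160 h.
B: H_s = arccos(−tan -41.7° · tan 11.6°) = 79.46°, so 2H_s/15 = 10.5947 h.
A − B = 13.1160 − 10.5947 = 2.5213 h.

+2.52 h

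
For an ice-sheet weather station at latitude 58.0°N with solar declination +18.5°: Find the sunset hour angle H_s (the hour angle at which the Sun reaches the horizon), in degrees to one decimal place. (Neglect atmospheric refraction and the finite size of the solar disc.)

−tan φ tan δ = −(1.6003)(0.3346) = -0.5355; H_s = arccos(-0.5355) = 122.38°.

122.4°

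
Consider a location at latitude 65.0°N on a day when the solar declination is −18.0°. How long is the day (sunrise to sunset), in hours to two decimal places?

6.11 hours

−tan φ tan δ = −(2.1445)(-0.3249) = 0.6967; H_s = arccos(0.6967) = 45.84°.
Day length = 2 H_s / 15° h⁻¹ = 91.68° / 15 = 6.112 h.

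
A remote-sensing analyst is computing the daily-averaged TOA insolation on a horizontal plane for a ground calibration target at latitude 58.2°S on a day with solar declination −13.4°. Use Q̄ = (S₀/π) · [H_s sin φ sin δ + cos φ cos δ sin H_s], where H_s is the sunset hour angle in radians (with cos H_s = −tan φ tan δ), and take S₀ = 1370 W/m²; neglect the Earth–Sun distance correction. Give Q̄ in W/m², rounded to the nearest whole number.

cos H_s = −tan(-58.2°) · tan(-13.4°) = -0.3842, so H_s = arccos(-0.3842) = 112.59°. In radians, H_s = 1.9651.
H_s sin φ sin δ = 1.9651 × -0.8499 × -0.2317 = 0.3870.
cos φ cos δ sin H_s = 0.5270 × 0.9728 × 0.9233 = 0.4733.
Q̄ = (1370/π) × (0.3870 + 0.4733) = 436.08 × 0.8603 = 375.16 W/m².

375 W/m²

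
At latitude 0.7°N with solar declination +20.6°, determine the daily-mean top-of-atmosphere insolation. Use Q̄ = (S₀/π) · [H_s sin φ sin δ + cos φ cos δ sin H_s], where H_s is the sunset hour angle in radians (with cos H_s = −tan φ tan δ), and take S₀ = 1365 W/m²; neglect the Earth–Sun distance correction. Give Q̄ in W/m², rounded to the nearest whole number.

410 W/m²

The sunset hour angle satisfies cos H_s = −tan φ tan δ = -0.0046, giving H_s = 90.26°. In radians, H_s = 1.5753.
H_s sin φ sin δ = 1.5753 × 0.0122 × 0.3518 = 0.0068.
cos φ cos δ sin H_s = 0.9999 × 0.9361 × 1.0000 = 0.9360.
Q̄ = (1365/π) × (0.0068 + 0.9360) = 434.49 × 0.9428 = 409.64 W/m².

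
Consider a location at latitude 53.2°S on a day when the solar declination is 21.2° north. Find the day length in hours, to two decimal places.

The sunset hour angle satisfies cos H_s = −tan φ tan δ = 0.5185, giving H_s = 58.77°.
Day length = 2 H_s / 15° h⁻¹ = 117.54° / 15 = 7.836 h.

7.84 hours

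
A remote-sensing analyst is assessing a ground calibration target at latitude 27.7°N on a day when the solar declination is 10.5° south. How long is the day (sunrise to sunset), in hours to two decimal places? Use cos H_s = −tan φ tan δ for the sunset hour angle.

11.26 hours

−tan φ tan δ = −(0.5250)(-0.1853) = 0.0973; H_s = arccos(0.0973) = 84.42°.
Day length = 2 H_s / 15° h⁻¹ = 168.84° / 15 = 11.256 h.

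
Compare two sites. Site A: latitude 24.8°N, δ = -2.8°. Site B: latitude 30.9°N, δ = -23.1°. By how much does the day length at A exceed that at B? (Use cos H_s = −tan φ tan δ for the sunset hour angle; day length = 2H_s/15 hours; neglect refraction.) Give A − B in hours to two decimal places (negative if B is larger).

A: H_s = arccos(−tan 24.8° · tan -2.8°) = 88.71°, so 2H_s/15 = 11.8280 h.
B: H_s = arccos(−tan 30.9° · tan -23.1°) = 75.21°, so 2H_s/15 = 10.0280 h.
A − B = 11.8280 − 10.0280 = 1.8000 h.

+1.80 h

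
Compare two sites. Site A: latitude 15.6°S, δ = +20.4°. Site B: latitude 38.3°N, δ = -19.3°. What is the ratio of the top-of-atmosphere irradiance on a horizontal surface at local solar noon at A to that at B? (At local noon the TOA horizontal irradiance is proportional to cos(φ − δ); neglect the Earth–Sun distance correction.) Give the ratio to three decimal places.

A: cos θ_z = cos(-15.6° − (20.4°)) = 0.8090.
B: cos θ_z = cos(38.3° − (-19.3°)) = 0.5358.
Ratio A/B = 0.8090 / 0.5358 = 1.5099.

1.510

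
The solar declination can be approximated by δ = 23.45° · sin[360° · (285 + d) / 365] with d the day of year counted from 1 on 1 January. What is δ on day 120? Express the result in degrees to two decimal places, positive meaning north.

360 × (285 + 120) / 365 = 399.452°; sin(399.452°) = 0.6354.
δ = 23.45 × 0.6354 = 14.900° ≈ +14.90°.

+14.90°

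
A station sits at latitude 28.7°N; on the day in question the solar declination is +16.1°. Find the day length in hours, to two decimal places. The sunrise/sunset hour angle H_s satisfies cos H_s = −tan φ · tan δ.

13.21 hours

cos H_s = −tan(28.7°) · tan(16.1°) = -0.1580, so H_s = arccos(-0.1580) = 99.09°.
Day length = 2 H_s / 15° h⁻¹ = 198.18° / 15 = 13.212 h.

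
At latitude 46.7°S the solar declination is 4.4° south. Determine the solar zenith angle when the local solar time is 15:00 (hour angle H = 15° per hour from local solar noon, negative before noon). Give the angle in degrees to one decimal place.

Hour angle H = 15° × (15 − 12) = 45.00°.
cos θ_z = sin(-46.7°) sin(-4.4°) + cos(-46.7°) cos(-4.4°) cos(45.00°) = 0.0558 + 0.4835 = 0.5393.
θ_z = arccos(0.5393) = 57.36°.

57.4°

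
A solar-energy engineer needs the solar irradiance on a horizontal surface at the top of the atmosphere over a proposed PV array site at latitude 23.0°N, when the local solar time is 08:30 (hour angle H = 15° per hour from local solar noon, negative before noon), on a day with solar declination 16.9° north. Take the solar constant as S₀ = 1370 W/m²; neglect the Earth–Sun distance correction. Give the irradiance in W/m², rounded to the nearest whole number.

890 W/m²

Hour angle H = 15° × (8.5 − 12) = -52.50°.
cos θ_z = sin φ sin δ + cos φ cos δ cos H = (0.3907)(0.2907) + (0.9205)(0.9568)(0.6088) = 0.6498.
Top-of-atmosphere irradiance = S₀ cos θ_z = 1370 × 0.6498 = 890.23 W/m².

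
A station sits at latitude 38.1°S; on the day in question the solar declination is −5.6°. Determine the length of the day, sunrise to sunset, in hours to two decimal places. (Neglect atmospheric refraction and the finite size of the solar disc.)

−tan φ tan δ = −(-0.7841)(-0.0981) = -0.0769; H_s = arccos(-0.0769) = 94.41°.
Day length = 2 H_s / 15° h⁻¹ = 188.82° / 15 = 12.588 h.

12.59 hours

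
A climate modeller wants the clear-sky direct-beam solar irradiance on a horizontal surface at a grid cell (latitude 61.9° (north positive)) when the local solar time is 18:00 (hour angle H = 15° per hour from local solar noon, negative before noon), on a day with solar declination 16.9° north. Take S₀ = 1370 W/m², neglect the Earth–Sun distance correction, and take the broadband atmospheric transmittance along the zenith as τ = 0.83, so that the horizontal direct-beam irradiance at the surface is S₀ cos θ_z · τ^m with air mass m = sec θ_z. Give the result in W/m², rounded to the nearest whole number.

Hour angle H = 15° × (18 − 12) = 90.00°.
cos θ_z = sin φ sin δ + cos φ cos δ cos H = (0.8821)(0.2907) + (0.4710)(0.9568)(0.0000) = 0.2564.
Air mass m = 1/cos θ_z = 1/0.2564 = 3.900; τ^m = 0.83^3.900 = 0.4835.
Surface direct beam = 1370 × 0.2564 × 0.4835 = 169.84 W/m².

170 W/m²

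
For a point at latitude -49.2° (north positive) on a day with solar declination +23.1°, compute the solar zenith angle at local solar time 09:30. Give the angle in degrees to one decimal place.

79.6°

Hour angle H = 15° × (9.5 − 12) = -37.50°.
With φ = -49.2°, δ = 23.1°, H = -37.50°: sin φ sin δ = -0.2970, cos φ cos δ cos H = 0.4768, so cos θ_z = 0.1798.
θ_z = arccos(0.1798) = 79.64°.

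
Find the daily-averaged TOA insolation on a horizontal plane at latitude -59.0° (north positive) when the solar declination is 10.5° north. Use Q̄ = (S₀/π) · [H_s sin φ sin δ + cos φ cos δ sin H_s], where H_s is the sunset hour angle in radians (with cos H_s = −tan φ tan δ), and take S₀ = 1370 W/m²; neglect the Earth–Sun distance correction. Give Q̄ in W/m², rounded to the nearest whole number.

124 W/m²

The sunset hour angle satisfies cos H_s = −tan φ tan δ = 0.3085, giving H_s = 72.03°. In radians, H_s = 1.2572.
H_s sin φ sin δ = 1.2572 × -0.8572 × 0.1822 = -0.1964.
cos φ cos δ sin H_s = 0.5150 × 0.9833 × 0.9512 = 0.4817.
Q̄ = (1370/π) × (-0.1964 + 0.4817) = 436.08 × 0.2853 = 124.41 W/m².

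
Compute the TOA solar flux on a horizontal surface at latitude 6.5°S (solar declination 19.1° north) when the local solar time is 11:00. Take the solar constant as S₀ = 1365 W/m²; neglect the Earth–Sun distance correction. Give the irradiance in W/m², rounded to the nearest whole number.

1187 W/m²

Hour angle H = 15° × (11 − 12) = -15.00°.
With φ = -6.5°, δ = 19.1°, H = -15.00°: sin φ sin δ = -0.0370, cos φ cos δ cos H = 0.9069, so cos θ_z = 0.8699.
Top-of-atmosphere irradiance = S₀ cos θ_z = 1365 × 0.8699 = 1187.41 W/m².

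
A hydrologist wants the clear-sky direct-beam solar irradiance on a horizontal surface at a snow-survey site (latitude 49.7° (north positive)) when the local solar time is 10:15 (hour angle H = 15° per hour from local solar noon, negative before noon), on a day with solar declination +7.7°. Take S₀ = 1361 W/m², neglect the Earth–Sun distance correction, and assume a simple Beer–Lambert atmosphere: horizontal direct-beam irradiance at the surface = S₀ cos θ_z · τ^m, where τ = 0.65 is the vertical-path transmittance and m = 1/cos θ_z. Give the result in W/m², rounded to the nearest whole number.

Hour angle H = 15° × (10.25 − 12) = -26.25°.
cos θ_z = sin(49.7°) sin(7.7°) + cos(49.7°) cos(7.7°) cos(-26.25°) = 0.1022 + 0.5749 = 0.6771.
Air mass m = 1/cos θ_z = 1/0.6771 = 1.477; τ^m = 0.65^1.477 = 0.5293.
Surface direct beam = 1361 × 0.6771 × 0.5293 = 487.77 W/m².

488 W/m²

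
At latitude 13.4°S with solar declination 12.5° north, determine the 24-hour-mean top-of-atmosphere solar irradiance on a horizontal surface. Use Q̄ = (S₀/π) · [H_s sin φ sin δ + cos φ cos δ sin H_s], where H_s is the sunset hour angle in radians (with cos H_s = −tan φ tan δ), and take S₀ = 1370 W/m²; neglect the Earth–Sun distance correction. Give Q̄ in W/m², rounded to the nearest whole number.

−tan φ tan δ = −(-0.2382)(0.2217) = 0.0528; H_s = arccos(0.0528) = 86.97°. In radians, H_s = 1.5179.
H_s sin φ sin δ = 1.5179 × -0.2317 × 0.2164 = -0.0761.
cos φ cos δ sin H_s = 0.9728 × 0.9763 × 0.9986 = 0.9484.
Q̄ = (1370/π) × (-0.0761 + 0.9484) = 436.08 × 0.8723 = 380.39 W/m².

380 W/m²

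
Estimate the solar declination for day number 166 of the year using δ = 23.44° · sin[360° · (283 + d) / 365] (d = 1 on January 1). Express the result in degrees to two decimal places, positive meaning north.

+23.26°

360 × (283 + 166) / 365 = 442.849°; sin(442.849°) = 0.9922.
δ = 23.44 × 0.9922 = 23.257° ≈ +23.26°.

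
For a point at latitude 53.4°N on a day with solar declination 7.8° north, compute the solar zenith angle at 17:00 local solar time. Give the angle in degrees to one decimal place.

Hour angle H = 15° × (17 − 12) = 75.00°.
With φ = 53.4°, δ = 7.8°, H = 75.00°: sin φ sin δ = 0.1090, cos φ cos δ cos H = 0.1529, so cos θ_z = 0.2619.
θ_z = arccos(0.2619) = 74.82°.

74.8°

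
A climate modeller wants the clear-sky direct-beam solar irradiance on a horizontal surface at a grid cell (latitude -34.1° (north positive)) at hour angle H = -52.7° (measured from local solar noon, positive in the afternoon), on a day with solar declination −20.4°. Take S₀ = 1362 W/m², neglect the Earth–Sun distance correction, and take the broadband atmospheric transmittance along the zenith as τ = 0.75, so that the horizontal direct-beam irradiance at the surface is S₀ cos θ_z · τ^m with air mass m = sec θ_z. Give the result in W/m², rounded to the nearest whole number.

cos θ_z = sin φ sin δ + cos φ cos δ cos H = (-0.5606)(-0.3486) + (0.8281)(0.9373)(0.6060) = 0.6658.
Air mass m = 1/cos θ_z = 1/0.6658 = 1.502; τ^m = 0.75^1.502 = 0.6491.
Surface direct beam = 1362 × 0.6658 × 0.6491 = 588.62 W/m².

589 W/m²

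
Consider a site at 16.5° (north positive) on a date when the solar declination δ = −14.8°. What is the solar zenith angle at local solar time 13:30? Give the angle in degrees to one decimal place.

38.4°

Hour angle H = 15° × (13.5 − 12) = 22.50°.
cos θ_z = sin(16.5°) sin(-14.8°) + cos(16.5°) cos(-14.8°) cos(22.50°) = -0.0726 + 0.8564 = 0.7838.
θ_z = arccos(0.7838) = 38.39°.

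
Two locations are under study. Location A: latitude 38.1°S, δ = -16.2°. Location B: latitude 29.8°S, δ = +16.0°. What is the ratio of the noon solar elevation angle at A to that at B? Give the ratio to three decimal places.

A: 90° − |-38.1 − (-16.2)| = 68.10°.
B: 90° − |-29.8 − (16.0)| = 44.20°.
Ratio A/B = 68.1000 / 44.2000 = 1.5407.

1.541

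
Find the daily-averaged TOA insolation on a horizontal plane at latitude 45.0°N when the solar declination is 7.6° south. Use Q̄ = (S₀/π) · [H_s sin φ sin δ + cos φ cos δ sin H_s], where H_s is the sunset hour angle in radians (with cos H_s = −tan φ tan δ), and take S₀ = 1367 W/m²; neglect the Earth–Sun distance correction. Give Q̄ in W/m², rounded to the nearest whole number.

244 W/m²

The sunset hour angle satisfies cos H_s = −tan φ tan δ = 0.1334, giving H_s = 82.33°. In radians, H_s = 1.4369.
H_s sin φ sin δ = 1.4369 × 0.7071 × -0.1323 = -0.1344.
cos φ cos δ sin H_s = 0.7071 × 0.9912 × 0.9910 = 0.6946.
Q̄ = (1367/π) × (-0.1344 + 0.6946) = 435.13 × 0.5602 = 243.76 W/m².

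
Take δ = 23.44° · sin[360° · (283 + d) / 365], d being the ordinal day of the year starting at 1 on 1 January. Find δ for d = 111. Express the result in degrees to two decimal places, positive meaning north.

+11.22°

360 × (283 + 111) / 365 = 388.603°; sin(388.603°) = 0.4787.
δ = 23.44 × 0.4787 = 11.221° ≈ +11.22°.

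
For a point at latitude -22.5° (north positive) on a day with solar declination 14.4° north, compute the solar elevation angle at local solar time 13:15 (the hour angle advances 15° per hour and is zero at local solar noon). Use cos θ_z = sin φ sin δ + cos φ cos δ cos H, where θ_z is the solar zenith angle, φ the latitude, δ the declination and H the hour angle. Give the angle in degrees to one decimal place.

Hour angle H = 15° × (13.25 − 12) = 18.75°.
cos θ_z = sin(-22.5°) sin(14.4°) + cos(-22.5°) cos(14.4°) cos(18.75°) = -0.0952 + 0.8474 = 0.7522.
θ_z = arccos(0.7522) = 41.22°, so the elevation is 90° − 41.22° = 48.78°.

48.8°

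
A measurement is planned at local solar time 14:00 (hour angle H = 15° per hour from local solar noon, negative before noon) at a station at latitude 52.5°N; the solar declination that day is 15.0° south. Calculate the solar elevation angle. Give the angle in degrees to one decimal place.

17.7°

Hour angle H = 15° × (14 − 12) = 30.00°.
cos θ_z = sin(52.5°) sin(-15.0°) + cos(52.5°) cos(-15.0°) cos(30.00°) = -0.2053 + 0.5092 = 0.3039.
θ_z = arccos(0.3039) = 72.31°, so the elevation is 90° − 72.31° = 17.69°.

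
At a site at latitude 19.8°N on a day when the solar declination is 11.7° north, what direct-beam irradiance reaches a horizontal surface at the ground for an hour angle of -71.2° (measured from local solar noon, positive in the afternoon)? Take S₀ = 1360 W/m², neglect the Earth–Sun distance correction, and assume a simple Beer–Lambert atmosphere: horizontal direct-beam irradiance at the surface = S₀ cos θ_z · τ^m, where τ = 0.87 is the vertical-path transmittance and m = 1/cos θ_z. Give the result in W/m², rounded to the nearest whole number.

With φ = 19.8°, δ = 11.7°, H = -71.20°: sin φ sin δ = 0.0687, cos φ cos δ cos H = 0.2969, so cos θ_z = 0.3656.
Air mass m = 1/cos θ_z = 1/0.3656 = 2.735; τ^m = 0.87^2.735 = 0.6833.
Surface direct beam = 1360 × 0.3656 × 0.6833 = 339.75 W/m².

340 W/m²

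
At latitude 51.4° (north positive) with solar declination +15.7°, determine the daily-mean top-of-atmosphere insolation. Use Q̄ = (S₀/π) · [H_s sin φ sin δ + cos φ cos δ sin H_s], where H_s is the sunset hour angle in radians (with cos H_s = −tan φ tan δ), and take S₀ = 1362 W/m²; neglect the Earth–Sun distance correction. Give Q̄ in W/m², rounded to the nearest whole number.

421 W/m²

The sunset hour angle satisfies cos H_s = −tan φ tan δ = -0.3521, giving H_s = 110.62°. In radians, H_s = 1.9307.
H_s sin φ sin δ = 1.9307 × 0.7815 × 0.2706 = 0.4083.
cos φ cos δ sin H_s = 0.6239 × 0.9627 × 0.9359 = 0.5621.
Q̄ = (1362/π) × (0.4083 + 0.5621) = 433.54 × 0.9704 = 420.71 W/m².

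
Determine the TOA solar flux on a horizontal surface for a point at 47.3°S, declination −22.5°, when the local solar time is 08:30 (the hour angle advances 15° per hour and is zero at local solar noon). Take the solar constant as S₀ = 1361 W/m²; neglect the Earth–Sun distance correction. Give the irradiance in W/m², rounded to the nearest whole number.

Hour angle H = 15° × (8.5 − 12) = -52.50°.
cos θ_z = sin(-47.3°) sin(-22.5°) + cos(-47.3°) cos(-22.5°) cos(-52.50°) = 0.2812 + 0.3814 = 0.6626.
Top-of-atmosphere irradiance = S₀ cos θ_z = 1361 × 0.6626 = 901.80 W/m².

902 W/m²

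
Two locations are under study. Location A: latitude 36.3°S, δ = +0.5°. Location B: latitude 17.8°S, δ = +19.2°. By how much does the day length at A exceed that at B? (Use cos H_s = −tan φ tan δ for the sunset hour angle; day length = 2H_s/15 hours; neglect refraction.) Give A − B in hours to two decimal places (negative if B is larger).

A: H_s = arccos(−tan -36.3° · tan 0.5°) = 89.63°, so 2H_s/15 = 11.9507 h.
B: H_s = arccos(−tan -17.8° · tan 19.2°) = 83.58°, so 2H_s/15 = 11.1440 h.
A − B = 11.9507 − 11.1440 = 0.8067 h.

+0.81 h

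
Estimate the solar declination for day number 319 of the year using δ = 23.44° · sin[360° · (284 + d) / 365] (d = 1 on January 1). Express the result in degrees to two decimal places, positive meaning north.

360 × (284 + 319) / 365 = 594.740°; sin(594.740°) = -0.8165.
δ = 23.44 × -0.8165 = -19.139° ≈ -19.14°.

-19.14°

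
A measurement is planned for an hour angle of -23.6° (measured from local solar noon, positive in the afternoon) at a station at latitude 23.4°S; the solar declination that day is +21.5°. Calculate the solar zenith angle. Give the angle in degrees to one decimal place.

50.4°

With φ = -23.4°, δ = 21.5°, H = -23.60°: sin φ sin δ = -0.1456, cos φ cos δ cos H = 0.7825, so cos θ_z = 0.6369.
θ_z = arccos(0.6369) = 50.44°.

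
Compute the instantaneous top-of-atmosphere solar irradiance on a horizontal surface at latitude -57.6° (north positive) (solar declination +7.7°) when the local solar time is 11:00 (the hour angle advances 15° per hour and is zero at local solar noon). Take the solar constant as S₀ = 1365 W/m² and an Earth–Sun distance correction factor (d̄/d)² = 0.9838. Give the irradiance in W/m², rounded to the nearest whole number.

Hour angle H = 15° × (11 − 12) = -15.00°.
cos θ_z = sin(-57.6°) sin(7.7°) + cos(-57.6°) cos(7.7°) cos(-15.00°) = -0.1131 + 0.5129 = 0.3998.
Top-of-atmosphere irradiance = S₀ (d̄/d)² cos θ_z = 1365 × 0.9838 × 0.3998 = 536.89 W/m².

537 W/m²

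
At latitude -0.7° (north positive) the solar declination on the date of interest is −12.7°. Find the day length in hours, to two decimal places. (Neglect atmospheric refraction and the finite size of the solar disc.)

12.02 hours

−tan φ tan δ = −(-0.0122)(-0.2254) = -0.0027; H_s = arccos(-0.0027) = 90.15°.
Day length = 2 H_s / 15° h⁻¹ = 180.30° / 15 = 12.020 h.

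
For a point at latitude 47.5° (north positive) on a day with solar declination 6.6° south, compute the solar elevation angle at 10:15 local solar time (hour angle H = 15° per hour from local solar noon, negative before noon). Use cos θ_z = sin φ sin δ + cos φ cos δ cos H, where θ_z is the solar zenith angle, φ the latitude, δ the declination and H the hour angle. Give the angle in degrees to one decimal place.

31.1°

Hour angle H = 15° × (10.25 − 12) = -26.25°.
cos θ_z = sin φ sin δ + cos φ cos δ cos H = (0.7373)(-0.1149) + (0.6756)(0.9934)(0.8969) = 0.5172.
θ_z = arccos(0.5172) = 58.86°, so the elevation is 90° − 58.86° = 31.14°.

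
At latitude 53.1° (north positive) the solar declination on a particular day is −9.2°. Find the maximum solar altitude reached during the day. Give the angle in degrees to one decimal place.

At local solar noon the hour angle is zero, so the elevation is 90° − |φ − δ| = 90° − |53.1° − (-9.2°)| = 90° − 62.3° = 27.7°.

27.7°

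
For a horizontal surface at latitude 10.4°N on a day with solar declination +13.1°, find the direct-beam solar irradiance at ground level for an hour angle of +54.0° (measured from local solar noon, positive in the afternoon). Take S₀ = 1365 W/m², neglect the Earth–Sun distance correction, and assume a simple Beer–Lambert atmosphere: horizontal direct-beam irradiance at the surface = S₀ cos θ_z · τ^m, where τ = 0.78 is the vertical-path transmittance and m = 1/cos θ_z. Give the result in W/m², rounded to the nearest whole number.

546 W/m²

cos θ_z = sin φ sin δ + cos φ cos δ cos H = (0.1805)(0.2267) + (0.9836)(0.9740)(0.5878) = 0.6040.
Air mass m = 1/cos θ_z = 1/0.6040 = 1.656; τ^m = 0.78^1.656 = 0.6627.
Surface direct beam = 1365 × 0.6040 × 0.6627 = 546.37 W/m².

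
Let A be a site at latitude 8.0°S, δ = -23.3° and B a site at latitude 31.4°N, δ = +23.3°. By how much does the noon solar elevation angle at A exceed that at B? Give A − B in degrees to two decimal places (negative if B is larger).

-7.20°

A: 90° − |-8.0 − (-23.3)| = 74.70°.
B: 90° − |31.4 − (23.3)| = 81.90°.
A − B = 74.70 − 81.90 = -7.20°.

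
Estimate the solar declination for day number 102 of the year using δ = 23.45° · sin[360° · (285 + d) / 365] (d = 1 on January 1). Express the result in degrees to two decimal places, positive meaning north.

360 × (285 + 102) / 365 = 381.699°; sin(381.699°) = 0.3697.
δ = 23.45 × 0.3697 = 8.669° ≈ +8.67°.

+8.67°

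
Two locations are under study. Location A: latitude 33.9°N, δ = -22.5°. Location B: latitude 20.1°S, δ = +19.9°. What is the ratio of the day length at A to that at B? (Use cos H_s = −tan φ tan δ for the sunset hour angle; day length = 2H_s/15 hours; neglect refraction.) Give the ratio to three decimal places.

A: H_s = arccos(−tan 33.9° · tan -22.5°) = 73.84°, so 2H_s/15 = 9.8453 h.
B: H_s = arccos(−tan -20.1° · tan 19.9°) = 82.39°, so 2H_s/15 = 10.9853 h.
Ratio A/B = 9.8453 / 10.9853 = 0.8962.

0.896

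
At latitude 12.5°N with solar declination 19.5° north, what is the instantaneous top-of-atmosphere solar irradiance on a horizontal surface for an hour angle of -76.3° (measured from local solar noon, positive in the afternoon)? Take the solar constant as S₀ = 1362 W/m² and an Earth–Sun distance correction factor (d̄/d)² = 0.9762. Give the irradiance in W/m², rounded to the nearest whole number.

386 W/m²

cos θ_z = sin(12.5°) sin(19.5°) + cos(12.5°) cos(19.5°) cos(-76.30°) = 0.0722 + 0.2180 = 0.2902.
Top-of-atmosphere irradiance = S₀ (d̄/d)² cos θ_z = 1362 × 0.9762 × 0.2902 = 385.85 W/m².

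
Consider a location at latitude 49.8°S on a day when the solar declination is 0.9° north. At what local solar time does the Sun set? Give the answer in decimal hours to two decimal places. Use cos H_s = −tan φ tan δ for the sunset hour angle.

17.93 h

The sunset hour angle satisfies cos H_s = −tan φ tan δ = 0.0186, giving H_s = 88.93°.
Sunset is at 12 + H_s/15 = 12 + 5.929 = 17.929 h local solar time.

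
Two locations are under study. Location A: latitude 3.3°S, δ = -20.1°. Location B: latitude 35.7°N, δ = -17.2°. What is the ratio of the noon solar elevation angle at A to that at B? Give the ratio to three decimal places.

1.973

A: 90° − |-3.3 − (-20.1)| = 73.20°.
B: 90° − |35.7 − (-17.2)| = 37.10°.
Ratio A/B = 73.2000 / 37.1000 = 1.9730.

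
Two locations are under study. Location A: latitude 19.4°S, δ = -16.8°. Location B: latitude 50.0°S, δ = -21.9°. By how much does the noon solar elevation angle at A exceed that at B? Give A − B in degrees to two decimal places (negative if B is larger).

A: 90° − |-19.4 − (-16.8)| = 87.40°.
B: 90° − |-50.0 − (-21.9)| = 61.90°.
A − B = 87.40 − 61.90 = 25.50°.

+25.50°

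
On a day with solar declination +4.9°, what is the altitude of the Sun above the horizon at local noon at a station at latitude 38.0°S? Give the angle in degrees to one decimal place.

At local solar noon the hour angle is zero, so the elevation is 90° − |φ − δ| = 90° − |-38.0° − (4.9°)| = 90° − 42.9° = 47.1°.

47.1°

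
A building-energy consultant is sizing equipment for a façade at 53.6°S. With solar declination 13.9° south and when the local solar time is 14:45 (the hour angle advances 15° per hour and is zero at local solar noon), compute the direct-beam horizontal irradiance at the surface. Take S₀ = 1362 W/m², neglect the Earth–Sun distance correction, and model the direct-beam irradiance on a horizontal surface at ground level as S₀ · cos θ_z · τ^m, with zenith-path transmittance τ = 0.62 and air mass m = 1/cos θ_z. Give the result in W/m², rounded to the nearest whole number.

Hour angle H = 15° × (14.75 − 12) = 41.25°.
With φ = -53.6°, δ = -13.9°, H = 41.25°: sin φ sin δ = 0.1934, cos φ cos δ cos H = 0.4331, so cos θ_z = 0.6265.
Air mass m = 1/cos θ_z = 1/0.6265 = 1.596; τ^m = 0.62^1.596 = 0.4663.
Surface direct beam = 1362 × 0.6265 × 0.4663 = 397.89 W/m².

398 W/m²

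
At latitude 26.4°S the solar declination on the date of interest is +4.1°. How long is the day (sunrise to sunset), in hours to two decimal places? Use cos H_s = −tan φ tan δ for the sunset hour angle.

11.73 hours

The sunset hour angle satisfies cos H_s = −tan φ tan δ = 0.0356, giving H_s = 87.96°.
Day length = 2 H_s / 15° h⁻¹ = 175.92° / 15 = 11.728 h.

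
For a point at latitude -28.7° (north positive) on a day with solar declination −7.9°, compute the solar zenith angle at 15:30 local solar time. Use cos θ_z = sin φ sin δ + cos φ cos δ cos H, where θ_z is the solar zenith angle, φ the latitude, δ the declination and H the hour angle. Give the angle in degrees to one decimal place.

Hour angle H = 15° × (15.5 − 12) = 52.50°.
With φ = -28.7°, δ = -7.9°, H = 52.50°: sin φ sin δ = 0.0660, cos φ cos δ cos H = 0.5289, so cos θ_z = 0.5949.
θ_z = arccos(0.5949) = 53.49°.

53.5°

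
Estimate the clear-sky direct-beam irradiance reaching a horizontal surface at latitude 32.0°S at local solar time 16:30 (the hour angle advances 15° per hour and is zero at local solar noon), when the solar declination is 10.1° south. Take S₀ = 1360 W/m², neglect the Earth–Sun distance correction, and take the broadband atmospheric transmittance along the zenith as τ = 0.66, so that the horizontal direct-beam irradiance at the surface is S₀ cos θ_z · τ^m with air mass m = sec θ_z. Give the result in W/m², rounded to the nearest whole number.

Hour angle H = 15° × (16.5 − 12) = 67.50°.
cos θ_z = sin(-32.0°) sin(-10.1°) + cos(-32.0°) cos(-10.1°) cos(67.50°) = 0.0929 + 0.3195 = 0.4124.
Air mass m = 1/cos θ_z = 1/0.4124 = 2.425; τ^m = 0.66^2.425 = 0.3651.
Surface direct beam = 1360 × 0.4124 × 0.3651 = 204.77 W/m².

205 W/m²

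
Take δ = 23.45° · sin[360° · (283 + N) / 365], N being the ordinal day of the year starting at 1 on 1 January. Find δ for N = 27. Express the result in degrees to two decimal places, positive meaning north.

-19.03°

360 × (283 + 27) / 365 = 305.753°; sin(305.753°) = -0.8115.
δ = 23.45 × -0.8115 = -19.030° ≈ -19.03°.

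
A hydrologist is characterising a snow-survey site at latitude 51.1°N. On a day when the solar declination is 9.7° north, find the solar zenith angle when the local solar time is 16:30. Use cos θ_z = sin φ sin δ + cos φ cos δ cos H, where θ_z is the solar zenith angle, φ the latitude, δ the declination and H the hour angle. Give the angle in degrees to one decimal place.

Hour angle H = 15° × (16.5 − 12) = 67.50°.
cos θ_z = sin(51.1°) sin(9.7°) + cos(51.1°) cos(9.7°) cos(67.50°) = 0.1311 + 0.2369 = 0.3680.
θ_z = arccos(0.3680) = 68.41°.

68.4°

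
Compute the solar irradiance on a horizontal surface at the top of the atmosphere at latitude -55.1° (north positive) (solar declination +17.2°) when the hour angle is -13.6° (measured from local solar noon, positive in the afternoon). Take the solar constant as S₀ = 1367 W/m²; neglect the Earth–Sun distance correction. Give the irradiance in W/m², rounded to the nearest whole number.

cos θ_z = sin φ sin δ + cos φ cos δ cos H = (-0.8202)(0.2957) + (0.5721)(0.9553)(0.9720) = 0.2887.
Top-of-atmosphere irradiance = S₀ cos θ_z = 1367 × 0.2887 = 394.65 W/m².

395 W/m²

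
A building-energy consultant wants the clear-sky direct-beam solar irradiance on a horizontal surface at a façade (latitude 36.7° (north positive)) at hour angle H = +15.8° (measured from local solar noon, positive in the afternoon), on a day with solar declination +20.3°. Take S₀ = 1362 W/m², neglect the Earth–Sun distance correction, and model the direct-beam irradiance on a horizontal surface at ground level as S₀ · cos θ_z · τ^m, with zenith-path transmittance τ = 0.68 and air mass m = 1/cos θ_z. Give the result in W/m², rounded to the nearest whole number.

838 W/m²

cos θ_z = sin(36.7°) sin(20.3°) + cos(36.7°) cos(20.3°) cos(15.80°) = 0.2073 + 0.7236 = 0.9309.
Air mass m = 1/cos θ_z = 1/0.9309 = 1.074; τ^m = 0.68^1.074 = 0.6609.
Surface direct beam = 1362 × 0.9309 × 0.6609 = 837.95 W/m².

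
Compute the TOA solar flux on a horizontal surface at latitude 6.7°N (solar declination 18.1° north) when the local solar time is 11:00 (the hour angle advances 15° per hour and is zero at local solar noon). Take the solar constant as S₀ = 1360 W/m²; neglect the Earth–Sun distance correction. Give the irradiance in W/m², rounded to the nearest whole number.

1289 W/m²

Hour angle H = 15° × (11 − 12) = -15.00°.
With φ = 6.7°, δ = 18.1°, H = -15.00°: sin φ sin δ = 0.0362, cos φ cos δ cos H = 0.9119, so cos θ_z = 0.9481.
Top-of-atmosphere irradiance = S₀ cos θ_z = 1360 × 0.9481 = 1289.42 W/m².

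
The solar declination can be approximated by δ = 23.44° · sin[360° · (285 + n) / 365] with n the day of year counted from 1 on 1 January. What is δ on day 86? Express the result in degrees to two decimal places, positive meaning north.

360 × (285 + 86) / 365 = 365.918°; sin(365.918°) = 0.1031.
δ = 23.44 × 0.1031 = 2.417° ≈ +2.42°.

+2.42°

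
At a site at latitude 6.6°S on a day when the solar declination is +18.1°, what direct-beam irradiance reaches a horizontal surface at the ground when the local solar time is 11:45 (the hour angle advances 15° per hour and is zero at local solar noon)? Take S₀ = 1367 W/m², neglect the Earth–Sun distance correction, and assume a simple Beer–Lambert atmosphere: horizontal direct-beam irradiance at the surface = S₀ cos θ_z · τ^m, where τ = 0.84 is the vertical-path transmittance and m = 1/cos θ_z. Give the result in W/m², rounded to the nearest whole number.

1022 W/m²

Hour angle H = 15° × (11.75 − 12) = -3.75°.
With φ = -6.6°, δ = 18.1°, H = -3.75°: sin φ sin δ = -0.0357, cos φ cos δ cos H = 0.9422, so cos θ_z = 0.9065.
Air mass m = 1/cos θ_z = 1/0.9065 = 1.103; τ^m = 0.84^1.103 = 0.8250.
Surface direct beam = 1367 × 0.9065 × 0.8250 = 1022.33 W/m².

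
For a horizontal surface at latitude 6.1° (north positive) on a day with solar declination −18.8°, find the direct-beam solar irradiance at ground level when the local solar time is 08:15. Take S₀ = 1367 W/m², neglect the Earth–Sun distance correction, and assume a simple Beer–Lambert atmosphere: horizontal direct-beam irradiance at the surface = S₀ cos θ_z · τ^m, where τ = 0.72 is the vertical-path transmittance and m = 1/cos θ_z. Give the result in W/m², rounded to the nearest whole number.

341 W/m²

Hour angle H = 15° × (8.25 − 12) = -56.25°.
With φ = 6.1°, δ = -18.8°, H = -56.25°: sin φ sin δ = -0.0342, cos φ cos δ cos H = 0.5230, so cos θ_z = 0.4888.
Air mass m = 1/cos θ_z = 1/0.4888 = 2.046; τ^m = 0.72^2.046 = 0.5106.
Surface direct beam = 1367 × 0.4888 × 0.5106 = 341.18 W/m².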